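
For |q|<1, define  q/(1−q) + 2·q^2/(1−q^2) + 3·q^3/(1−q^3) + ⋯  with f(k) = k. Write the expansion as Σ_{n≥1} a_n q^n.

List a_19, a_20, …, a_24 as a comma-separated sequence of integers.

20, 42, 32, 36, 24, 60

q^19  k|19↦f(k): 19:19 1:1  a_19=20
[q^20] f(20)=20,f(10)=10,f(5)=5,f(4)=4,f(2)=2,f(1)=1 ⇒ 42
d|21:{21,7,3,1}  Σf=21+7+3+1=32
n=22: 1·22 2·11 11·2 22·1  f→[1+2+11+22]=36
[q^23] f(23)=23,f(1)=1 ⇒ 24
n=24: 24·1 12·2 8·3 6·4 4·6 3·8 2·12 1·24  f→[24+12+8+6+4+3+2+1]=60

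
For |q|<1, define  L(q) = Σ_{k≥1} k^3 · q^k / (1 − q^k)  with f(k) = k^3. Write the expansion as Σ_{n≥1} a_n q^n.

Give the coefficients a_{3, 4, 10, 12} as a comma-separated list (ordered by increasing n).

d|3:{3,1}  Σf=27+1=28
d|4:{4,2,1}  Σf=64+8+1=73
n=10: 1·10 2·5 5·2 10·1  f→[1+8+125+1000]=1134
n=12: 12·1 6·2 4·3 3·4 2·6 1·12  f→[1728+216+64+27+8+1]=2044

28, 73, 1134, 2044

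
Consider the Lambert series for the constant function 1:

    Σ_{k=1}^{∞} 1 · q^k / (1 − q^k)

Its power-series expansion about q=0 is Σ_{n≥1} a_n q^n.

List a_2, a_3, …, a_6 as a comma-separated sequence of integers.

d|2:{2,1}  Σf=1+1=2
d|3:{1,3}  Σf=1+1=2
q^4  k|4↦f(k): 4:1 2:1 1:1  a_4=3
q^5  k|5↦f(k): 1:1 5:1  a_5=2
q^6  k|6↦f(k): 6:1 3:1 2:1 1:1  a_6=4

2, 2, 3, 2, 4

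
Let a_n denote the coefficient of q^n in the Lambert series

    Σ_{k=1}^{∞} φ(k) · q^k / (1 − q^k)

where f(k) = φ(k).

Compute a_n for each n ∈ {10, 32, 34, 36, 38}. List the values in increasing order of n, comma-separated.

q^10  k|10↦φ(k): 10:4 5:4 2:1 1:1  a_10=10
d|32:{1,2,4,8,16,32}  Σφ=1+1+2+4+8+16=32
q^34  k|34↦φ(k): 1:1 2:1 17:16 34:16  a_34=34
q^36  k|36↦φ(k): 1:1 2:1 3:2 4:2 6:2 9:6 12:4 18:6 36:12  a_36=36
[q^38] φ(38)=18,φ(19)=18,φ(2)=1,φ(1)=1 ⇒ 38

10, 32, 34, 36, 38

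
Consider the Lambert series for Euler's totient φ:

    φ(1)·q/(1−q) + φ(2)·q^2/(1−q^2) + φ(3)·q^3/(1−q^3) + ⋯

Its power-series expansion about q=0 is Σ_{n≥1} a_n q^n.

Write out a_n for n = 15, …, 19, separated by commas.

q^15  k|15↦φ(k): 1:1 3:2 5:4 15:8  a_15=15
n=16: 1·16 2·8 4·4 8·2 16·1  φ→[1+1+2+4+8]=16
d|17:{1,17}  Σφ=1+16=17
n=18: 1·18 2·9 3·6 6·3 9·2 18·1  φ→[1+1+2+2+6+6]=18
d|19:{19,1}  Σφ=18+1=19

15, 16, 17, 18, 19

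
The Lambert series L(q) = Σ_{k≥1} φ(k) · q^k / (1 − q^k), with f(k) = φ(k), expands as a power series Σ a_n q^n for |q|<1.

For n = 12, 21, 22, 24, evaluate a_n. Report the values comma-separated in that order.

d|12:{1,2,3,4,6,12}  Σφ=1+1+2+2+2+4=12
q^21  k|21↦φ(k): 21:12 7:6 3:2 1:1  a_21=21
q^22  k|22↦φ(k): 1:1 2:1 11:10 22:10  a_22=22
[q^24] φ(1)=1,φ(2)=1,φ(3)=2,φ(4)=2,φ(6)=2,φ(8)=4,φ(12)=4,φ(24)=8 ⇒ 24

12, 21, 22, 24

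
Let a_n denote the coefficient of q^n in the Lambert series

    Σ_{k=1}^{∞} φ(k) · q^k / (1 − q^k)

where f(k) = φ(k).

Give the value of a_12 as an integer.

[q^12] φ(12)=4,φ(6)=2,φ(4)=2,φ(3)=2,φ(2)=1,φ(1)=1 ⇒ 12

a_12 = 12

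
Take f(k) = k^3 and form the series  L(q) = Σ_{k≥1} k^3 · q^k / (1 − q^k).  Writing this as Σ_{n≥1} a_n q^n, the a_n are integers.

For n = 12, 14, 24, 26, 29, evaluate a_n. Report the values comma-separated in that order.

d|12:{1,2,3,4,6,12}  Σf=1+8+27+64+216+1728=2044
n=14: 14·1 7·2 2·7 1·14  f→[2744+343+8+1]=3096
q^24  k|24↦f(k): 24:13824 12:1728 8:512 6:216 4:64 3:27 2:8 1:1  a_24=16380
[q^26] f(26)=17576,f(13)=2197,f(2)=8,f(1)=1 ⇒ 19782
d|29:{1,29}  Σf=1+24389=24390

2044, 3096, 16380, 19782, 24390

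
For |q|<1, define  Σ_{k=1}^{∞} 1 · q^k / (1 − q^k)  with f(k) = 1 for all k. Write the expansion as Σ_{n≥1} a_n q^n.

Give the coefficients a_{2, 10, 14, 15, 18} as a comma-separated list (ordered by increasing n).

[q^2] f(2)=1,f(1)=1 ⇒ 2
[q^10] f(10)=1,f(5)=1,f(2)=1,f(1)=1 ⇒ 4
d|14:{1,2,7,14}  Σf=1+1+1+1=4
[q^15] f(1)=1,f(3)=1,f(5)=1,f(15)=1 ⇒ 4
n=18: 1·18 2·9 3·6 6·3 9·2 18·1  f→[1+1+1+1+1+1]=6

2, 4, 4, 4, 6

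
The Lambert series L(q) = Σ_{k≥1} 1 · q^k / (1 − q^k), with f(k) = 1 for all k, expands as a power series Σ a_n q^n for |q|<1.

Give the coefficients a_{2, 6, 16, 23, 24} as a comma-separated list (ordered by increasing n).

2, 4, 5, 2, 8

[q^2] f(1)=1,f(2)=1 ⇒ 2
q^6  k|6↦f(k): 1:1 2:1 3:1 6:1  a_6=4
d|16:{1,2,4,8,16}  Σf=1+1+1+1+1=5
n=23: 1·23 23·1  f→[1+1]=2
n=24: 24·1 12·2 8·3 6·4 4·6 3·8 2·12 1·24  f→[1+1+1+1+1+1+1+1]=8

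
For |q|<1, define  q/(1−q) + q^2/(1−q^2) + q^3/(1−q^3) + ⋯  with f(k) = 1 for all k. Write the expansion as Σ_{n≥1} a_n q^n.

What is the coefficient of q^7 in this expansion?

a_7 = 2

[q^7] f(7)=1,f(1)=1 ⇒ 2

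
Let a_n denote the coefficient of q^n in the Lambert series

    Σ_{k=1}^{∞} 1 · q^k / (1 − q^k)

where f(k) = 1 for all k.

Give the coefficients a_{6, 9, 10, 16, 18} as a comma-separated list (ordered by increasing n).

4, 3, 4, 5, 6

q^6  k|6↦f(k): 6:1 3:1 2:1 1:1  a_6=4
[q^9] f(9)=1,f(3)=1,f(1)=1 ⇒ 3
q^10  k|10↦f(k): 10:1 5:1 2:1 1:1  a_10=4
q^16  k|16↦f(k): 16:1 8:1 4:1 2:1 1:1  a_16=5
q^18  k|18↦f(k): 18:1 9:1 6:1 3:1 2:1 1:1  a_18=6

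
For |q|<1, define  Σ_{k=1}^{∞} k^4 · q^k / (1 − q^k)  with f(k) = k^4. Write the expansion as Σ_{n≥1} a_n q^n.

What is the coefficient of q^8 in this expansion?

[q^8] f(8)=4096,f(4)=256,f(2)=16,f(1)=1 ⇒ 4369

a_8 = 4369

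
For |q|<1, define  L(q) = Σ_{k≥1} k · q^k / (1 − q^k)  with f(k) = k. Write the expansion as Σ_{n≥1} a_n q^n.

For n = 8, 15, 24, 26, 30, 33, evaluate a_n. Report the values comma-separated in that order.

d|8:{1,2,4,8}  Σf=1+2+4+8=15
[q^15] f(15)=15,f(5)=5,f(3)=3,f(1)=1 ⇒ 24
[q^24] f(24)=24,f(12)=12,f(8)=8,f(6)=6,f(4)=4,f(3)=3,f(2)=2,f(1)=1 ⇒ 60
n=26: 26·1 13·2 2·13 1·26  f→[26+13+2+1]=42
n=30: 1·30 2·15 3·10 5·6 6·5 10·3 15·2 30·1  f→[1+2+3+5+6+10+15+30]=72
[q^33] f(33)=33,f(11)=11,f(3)=3,f(1)=1 ⇒ 48

15, 24, 60, 42, 72, 48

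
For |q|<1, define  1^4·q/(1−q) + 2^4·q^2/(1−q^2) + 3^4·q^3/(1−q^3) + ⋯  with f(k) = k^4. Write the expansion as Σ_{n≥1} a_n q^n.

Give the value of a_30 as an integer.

n=30: 30·1 15·2 10·3 6·5 5·6 3·10 2·15 1·30  f→[810000+50625+10000+1296+625+81+16+1]=872644

a_30 = 872644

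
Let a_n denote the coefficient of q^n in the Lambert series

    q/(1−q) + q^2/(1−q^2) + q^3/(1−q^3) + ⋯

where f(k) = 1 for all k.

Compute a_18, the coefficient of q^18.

a_18 = 6

[q^18] f(1)=1,f(2)=1,f(3)=1,f(6)=1,f(9)=1,f(18)=1 ⇒ 6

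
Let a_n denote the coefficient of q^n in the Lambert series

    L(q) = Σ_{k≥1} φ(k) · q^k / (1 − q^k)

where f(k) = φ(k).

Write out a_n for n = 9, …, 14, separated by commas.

d|9:{1,3,9}  Σφ=1+2+6=9
[q^10] φ(10)=4,φ(5)=4,φ(2)=1,φ(1)=1 ⇒ 10
d|11:{11,1}  Σφ=10+1=11
q^12  k|12↦φ(k): 1:1 2:1 3:2 4:2 6:2 12:4  a_12=12
q^13  k|13↦φ(k): 1:1 13:12  a_13=13
d|14:{1,2,7,14}  Σφ=1+1+6+6=14

9, 10, 11, 12, 13, 14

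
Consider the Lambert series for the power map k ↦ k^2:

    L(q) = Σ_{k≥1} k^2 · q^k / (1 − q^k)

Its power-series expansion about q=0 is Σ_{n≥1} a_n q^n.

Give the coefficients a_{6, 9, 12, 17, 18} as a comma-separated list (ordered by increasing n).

50, 91, 210, 290, 455

[q^6] f(6)=36,f(3)=9,f(2)=4,f(1)=1 ⇒ 50
d|9:{9,3,1}  Σf=81+9+1=91
q^12  k|12↦f(k): 1:1 2:4 3:9 4:16 6:36 12:144  a_12=210
q^17  k|17↦f(k): 1:1 17:289  a_17=290
[q^18] f(18)=324,f(9)=81,f(6)=36,f(3)=9,f(2)=4,f(1)=1 ⇒ 455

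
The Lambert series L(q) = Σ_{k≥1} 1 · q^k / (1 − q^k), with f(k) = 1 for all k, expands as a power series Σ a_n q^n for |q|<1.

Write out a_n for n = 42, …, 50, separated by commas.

8, 2, 6, 6, 4, 2, 10, 3, 6

n=42: 1·42 2·21 3·14 6·7 7·6 14·3 21·2 42·1  f→[1+1+1+1+1+1+1+1]=8
d|43:{1,43}  Σf=1+1=2
d|44:{44,22,11,4,2,1}  Σf=1+1+1+1+1+1=6
n=45: 45·1 15·3 9·5 5·9 3·15 1·45  f→[1+1+1+1+1+1]=6
d|46:{1,2,23,46}  Σf=1+1+1+1=4
d|47:{47,1}  Σf=1+1=2
q^48  k|48↦f(k): 48:1 24:1 16:1 12:1 8:1 6:1 4:1 3:1 2:1 1:1  a_48=10
q^49  k|49↦f(k): 1:1 7:1 49:1  a_49=3
d|50:{50,25,10,5,2,1}  Σf=1+1+1+1+1+1=6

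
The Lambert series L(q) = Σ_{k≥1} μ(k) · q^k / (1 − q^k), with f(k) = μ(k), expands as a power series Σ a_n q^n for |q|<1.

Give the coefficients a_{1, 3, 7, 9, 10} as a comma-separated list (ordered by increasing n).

1, 0, 0, 0, 0

n=1: 1·1  μ→[1]=1
q^3  k|3↦μ(k): 1:1 3:-1  a_3=0
n=7: 1·7 7·1  μ→[1+(-1)]=0
n=9: 1·9 3·3 9·1  μ→[1+(-1)+0]=0
q^10  k|10↦μ(k): 10:1 5:-1 2:-1 1:1  a_10=0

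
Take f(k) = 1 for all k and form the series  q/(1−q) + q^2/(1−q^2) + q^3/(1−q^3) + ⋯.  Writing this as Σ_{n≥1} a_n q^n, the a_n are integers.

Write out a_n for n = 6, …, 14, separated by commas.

q^6  k|6↦f(k): 6:1 3:1 2:1 1:1  a_6=4
q^7  k|7↦f(k): 7:1 1:1  a_7=2
n=8: 1·8 2·4 4·2 8·1  f→[1+1+1+1]=4
d|9:{9,3,1}  Σf=1+1+1=3
[q^10] f(1)=1,f(2)=1,f(5)=1,f(10)=1 ⇒ 4
[q^11] f(1)=1,f(11)=1 ⇒ 2
q^12  k|12↦f(k): 12:1 6:1 4:1 3:1 2:1 1:1  a_12=6
n=13: 13·1 1·13  f→[1+1]=2
n=14: 1·14 2·7 7·2 14·1  f→[1+1+1+1]=4

4, 2, 4, 3, 4, 2, 6, 2, 4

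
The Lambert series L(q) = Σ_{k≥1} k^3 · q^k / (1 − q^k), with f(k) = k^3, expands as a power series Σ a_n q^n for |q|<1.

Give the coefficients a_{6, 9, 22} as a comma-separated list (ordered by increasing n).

q^6  k|6↦f(k): 6:216 3:27 2:8 1:1  a_6=252
n=9: 1·9 3·3 9·1  f→[1+27+729]=757
n=22: 1·22 2·11 11·2 22·1  f→[1+8+1331+10648]=11988

252, 757, 11988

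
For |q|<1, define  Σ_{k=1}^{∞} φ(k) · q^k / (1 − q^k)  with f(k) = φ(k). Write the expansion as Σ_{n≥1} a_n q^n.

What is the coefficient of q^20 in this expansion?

d|20:{1,2,4,5,10,20}  Σφ=1+1+2+4+4+8=20

a_20 = 20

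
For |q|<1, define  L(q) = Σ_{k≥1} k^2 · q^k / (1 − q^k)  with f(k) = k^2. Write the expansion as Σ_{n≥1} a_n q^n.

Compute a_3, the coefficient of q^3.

q^3  k|3↦f(k): 1:1 3:9  a_3=10

a_3 = 10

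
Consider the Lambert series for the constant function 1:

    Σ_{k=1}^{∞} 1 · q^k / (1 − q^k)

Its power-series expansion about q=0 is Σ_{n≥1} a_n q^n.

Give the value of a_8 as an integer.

q^8  k|8↦f(k): 1:1 2:1 4:1 8:1  a_8=4

a_8 = 4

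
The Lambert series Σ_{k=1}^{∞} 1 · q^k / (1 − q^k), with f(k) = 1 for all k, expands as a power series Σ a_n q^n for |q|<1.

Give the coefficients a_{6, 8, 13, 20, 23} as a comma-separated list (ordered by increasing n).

4, 4, 2, 6, 2

q^6  k|6↦f(k): 6:1 3:1 2:1 1:1  a_6=4
d|8:{8,4,2,1}  Σf=1+1+1+1=4
n=13: 1·13 13·1  f→[1+1]=2
q^20  k|20↦f(k): 20:1 10:1 5:1 4:1 2:1 1:1  a_20=6
n=23: 1·23 23·1  f→[1+1]=2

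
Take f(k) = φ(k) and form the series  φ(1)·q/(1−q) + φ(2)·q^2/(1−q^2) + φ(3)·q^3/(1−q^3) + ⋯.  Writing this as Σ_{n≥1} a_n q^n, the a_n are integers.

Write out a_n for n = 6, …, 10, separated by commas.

n=6: 6·1 3·2 2·3 1·6  φ→[2+2+1+1]=6
q^7  k|7↦φ(k): 7:6 1:1  a_7=7
d|8:{8,4,2,1}  Σφ=4+2+1+1=8
d|9:{9,3,1}  Σφ=6+2+1=9
[q^10] φ(1)=1,φ(2)=1,φ(5)=4,φ(10)=4 ⇒ 10

6, 7, 8, 9, 10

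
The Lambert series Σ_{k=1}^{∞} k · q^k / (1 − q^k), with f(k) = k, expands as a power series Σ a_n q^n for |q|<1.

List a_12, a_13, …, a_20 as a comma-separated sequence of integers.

28, 14, 24, 24, 31, 18, 39, 20, 42

[q^12] f(1)=1,f(2)=2,f(3)=3,f(4)=4,f(6)=6,f(12)=12 ⇒ 28
d|13:{1,13}  Σf=1+13=14
[q^14] f(14)=14,f(7)=7,f(2)=2,f(1)=1 ⇒ 24
d|15:{1,3,5,15}  Σf=1+3+5+15=24
d|16:{1,2,4,8,16}  Σf=1+2+4+8+16=31
[q^17] f(1)=1,f(17)=17 ⇒ 18
d|18:{18,9,6,3,2,1}  Σf=18+9+6+3+2+1=39
[q^19] f(19)=19,f(1)=1 ⇒ 20
n=20: 20·1 10·2 5·4 4·5 2·10 1·20  f→[20+10+5+4+2+1]=42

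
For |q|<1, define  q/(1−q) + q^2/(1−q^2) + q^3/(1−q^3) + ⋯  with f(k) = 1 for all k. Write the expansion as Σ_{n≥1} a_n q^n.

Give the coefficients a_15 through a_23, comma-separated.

4, 5, 2, 6, 2, 6, 4, 4, 2

q^15  k|15↦f(k): 15:1 5:1 3:1 1:1  a_15=4
q^16  k|16↦f(k): 1:1 2:1 4:1 8:1 16:1  a_16=5
q^17  k|17↦f(k): 1:1 17:1  a_17=2
d|18:{18,9,6,3,2,1}  Σf=1+1+1+1+1+1=6
[q^19] f(1)=1,f(19)=1 ⇒ 2
[q^20] f(1)=1,f(2)=1,f(4)=1,f(5)=1,f(10)=1,f(20)=1 ⇒ 6
n=21: 1·21 3·7 7·3 21·1  f→[1+1+1+1]=4
[q^22] f(1)=1,f(2)=1,f(11)=1,f(22)=1 ⇒ 4
q^23  k|23↦f(k): 1:1 23:1  a_23=2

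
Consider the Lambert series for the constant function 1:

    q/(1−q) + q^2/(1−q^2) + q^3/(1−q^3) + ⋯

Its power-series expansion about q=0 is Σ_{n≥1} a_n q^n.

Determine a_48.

q^48  k|48↦f(k): 1:1 2:1 3:1 4:1 6:1 8:1 12:1 16:1 24:1 48:1  a_48=10

a_48 = 10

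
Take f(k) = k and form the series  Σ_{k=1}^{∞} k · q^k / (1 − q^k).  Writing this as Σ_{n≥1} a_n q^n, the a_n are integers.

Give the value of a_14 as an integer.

a_14 = 24

[q^14] f(1)=1,f(2)=2,f(7)=7,f(14)=14 ⇒ 24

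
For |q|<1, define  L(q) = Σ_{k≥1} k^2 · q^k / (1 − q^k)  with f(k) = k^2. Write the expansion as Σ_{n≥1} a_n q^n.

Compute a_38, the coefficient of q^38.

q^38  k|38↦f(k): 38:1444 19:361 2:4 1:1  a_38=1810

a_38 = 1810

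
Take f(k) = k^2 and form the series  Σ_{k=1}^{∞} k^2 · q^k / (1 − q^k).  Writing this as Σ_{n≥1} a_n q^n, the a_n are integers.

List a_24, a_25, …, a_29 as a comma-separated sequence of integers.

850, 651, 850, 820, 1050, 842

[q^24] f(1)=1,f(2)=4,f(3)=9,f(4)=16,f(6)=36,f(8)=64,f(12)=144,f(24)=576 ⇒ 850
q^25  k|25↦f(k): 25:625 5:25 1:1  a_25=651
d|26:{1,2,13,26}  Σf=1+4+169+676=850
n=27: 27·1 9·3 3·9 1·27  f→[729+81+9+1]=820
q^28  k|28↦f(k): 28:784 14:196 7:49 4:16 2:4 1:1  a_28=1050
n=29: 29·1 1·29  f→[841+1]=842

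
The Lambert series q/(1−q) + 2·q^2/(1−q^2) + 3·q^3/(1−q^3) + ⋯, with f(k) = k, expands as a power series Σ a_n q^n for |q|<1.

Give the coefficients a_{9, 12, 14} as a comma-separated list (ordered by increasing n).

13, 28, 24

d|9:{1,3,9}  Σf=1+3+9=13
d|12:{12,6,4,3,2,1}  Σf=12+6+4+3+2+1=28
d|14:{1,2,7,14}  Σf=1+2+7+14=24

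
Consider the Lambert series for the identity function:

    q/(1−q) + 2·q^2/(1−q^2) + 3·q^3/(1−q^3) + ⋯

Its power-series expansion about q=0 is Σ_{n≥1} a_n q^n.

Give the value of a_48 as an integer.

a_48 = 124

n=48: 48·1 24·2 16·3 12·4 8·6 6·8 4·12 3·16 2·24 1·48  f→[48+24+16+12+8+6+4+3+2+1]=124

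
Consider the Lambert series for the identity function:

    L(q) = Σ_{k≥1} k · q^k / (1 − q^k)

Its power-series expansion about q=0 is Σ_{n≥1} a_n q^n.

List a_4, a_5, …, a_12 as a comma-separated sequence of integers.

[q^4] f(1)=1,f(2)=2,f(4)=4 ⇒ 7
n=5: 1·5 5·1  f→[1+5]=6
n=6: 1·6 2·3 3·2 6·1  f→[1+2+3+6]=12
q^7  k|7↦f(k): 1:1 7:7  a_7=8
q^8  k|8↦f(k): 8:8 4:4 2:2 1:1  a_8=15
n=9: 1·9 3·3 9·1  f→[1+3+9]=13
[q^10] f(1)=1,f(2)=2,f(5)=5,f(10)=10 ⇒ 18
q^11  k|11↦f(k): 11:11 1:1  a_11=12
n=12: 12·1 6·2 4·3 3·4 2·6 1·12  f→[12+6+4+3+2+1]=28

7, 6, 12, 8, 15, 13, 18, 12, 28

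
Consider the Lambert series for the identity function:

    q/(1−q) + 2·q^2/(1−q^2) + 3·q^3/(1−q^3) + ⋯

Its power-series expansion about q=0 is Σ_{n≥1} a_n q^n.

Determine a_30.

a_30 = 72

n=30: 1·30 2·15 3·10 5·6 6·5 10·3 15·2 30·1  f→[1+2+3+5+6+10+15+30]=72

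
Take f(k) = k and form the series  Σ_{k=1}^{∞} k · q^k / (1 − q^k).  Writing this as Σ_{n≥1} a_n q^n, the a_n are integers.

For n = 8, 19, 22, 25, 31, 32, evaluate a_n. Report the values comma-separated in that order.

n=8: 1·8 2·4 4·2 8·1  f→[1+2+4+8]=15
d|19:{19,1}  Σf=19+1=20
q^22  k|22↦f(k): 22:22 11:11 2:2 1:1  a_22=36
[q^25] f(25)=25,f(5)=5,f(1)=1 ⇒ 31
[q^31] f(31)=31,f(1)=1 ⇒ 32
q^32  k|32↦f(k): 1:1 2:2 4:4 8:8 16:16 32:32  a_32=63

15, 20, 36, 31, 32, 63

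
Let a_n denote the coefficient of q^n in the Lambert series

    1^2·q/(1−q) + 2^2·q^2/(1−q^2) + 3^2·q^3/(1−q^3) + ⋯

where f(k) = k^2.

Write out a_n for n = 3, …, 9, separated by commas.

10, 21, 26, 50, 50, 85, 91

[q^3] f(1)=1,f(3)=9 ⇒ 10
[q^4] f(1)=1,f(2)=4,f(4)=16 ⇒ 21
[q^5] f(1)=1,f(5)=25 ⇒ 26
[q^6] f(6)=36,f(3)=9,f(2)=4,f(1)=1 ⇒ 50
n=7: 7·1 1·7  f→[49+1]=50
[q^8] f(1)=1,f(2)=4,f(4)=16,f(8)=64 ⇒ 85
d|9:{1,3,9}  Σf=1+9+81=91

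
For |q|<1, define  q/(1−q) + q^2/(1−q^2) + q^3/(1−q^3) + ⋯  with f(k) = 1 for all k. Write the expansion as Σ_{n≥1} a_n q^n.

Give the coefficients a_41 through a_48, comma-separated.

2, 8, 2, 6, 6, 4, 2, 10

n=41: 41·1 1·41  f→[1+1]=2
[q^42] f(1)=1,f(2)=1,f(3)=1,f(6)=1,f(7)=1,f(14)=1,f(21)=1,f(42)=1 ⇒ 8
d|43:{43,1}  Σf=1+1=2
n=44: 44·1 22·2 11·4 4·11 2·22 1·44  f→[1+1+1+1+1+1]=6
d|45:{45,15,9,5,3,1}  Σf=1+1+1+1+1+1=6
[q^46] f(1)=1,f(2)=1,f(23)=1,f(46)=1 ⇒ 4
[q^47] f(1)=1,f(47)=1 ⇒ 2
[q^48] f(48)=1,f(24)=1,f(16)=1,f(12)=1,f(8)=1,f(6)=1,f(4)=1,f(3)=1,f(2)=1,f(1)=1 ⇒ 10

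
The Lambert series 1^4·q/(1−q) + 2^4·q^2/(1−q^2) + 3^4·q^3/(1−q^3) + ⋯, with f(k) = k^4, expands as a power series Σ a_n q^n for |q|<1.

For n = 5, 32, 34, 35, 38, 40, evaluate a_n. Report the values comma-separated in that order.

626, 1118481, 1419874, 1503652, 2215474, 2734994

[q^5] f(5)=625,f(1)=1 ⇒ 626
[q^32] f(32)=1048576,f(16)=65536,f(8)=4096,f(4)=256,f(2)=16,f(1)=1 ⇒ 1118481
n=34: 34·1 17·2 2·17 1·34  f→[1336336+83521+16+1]=1419874
d|35:{1,5,7,35}  Σf=1+625+2401+1500625=1503652
n=38: 38·1 19·2 2·19 1·38  f→[2085136+130321+16+1]=2215474
[q^40] f(40)=2560000,f(20)=160000,f(10)=10000,f(8)=4096,f(5)=625,f(4)=256,f(2)=16,f(1)=1 ⇒ 2734994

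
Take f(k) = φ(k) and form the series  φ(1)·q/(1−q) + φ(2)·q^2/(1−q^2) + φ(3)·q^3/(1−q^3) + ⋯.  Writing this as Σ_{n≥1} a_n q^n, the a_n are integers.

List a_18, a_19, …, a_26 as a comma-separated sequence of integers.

q^18  k|18↦φ(k): 1:1 2:1 3:2 6:2 9:6 18:6  a_18=18
q^19  k|19↦φ(k): 1:1 19:18  a_19=19
d|20:{1,2,4,5,10,20}  Σφ=1+1+2+4+4+8=20
[q^21] φ(21)=12,φ(7)=6,φ(3)=2,φ(1)=1 ⇒ 21
[q^22] φ(1)=1,φ(2)=1,φ(11)=10,φ(22)=10 ⇒ 22
q^23  k|23↦φ(k): 23:22 1:1  a_23=23
[q^24] φ(24)=8,φ(12)=4,φ(8)=4,φ(6)=2,φ(4)=2,φ(3)=2,φ(2)=1,φ(1)=1 ⇒ 24
n=25: 1·25 5·5 25·1  φ→[1+4+20]=25
q^26  k|26↦φ(k): 1:1 2:1 13:12 26:12  a_26=26

18, 19, 20, 21, 22, 23, 24, 25, 26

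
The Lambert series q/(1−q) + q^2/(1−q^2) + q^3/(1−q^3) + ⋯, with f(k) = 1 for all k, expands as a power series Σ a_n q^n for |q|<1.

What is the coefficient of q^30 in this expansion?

a_30 = 8

n=30: 1·30 2·15 3·10 5·6 6·5 10·3 15·2 30·1  f→[1+1+1+1+1+1+1+1]=8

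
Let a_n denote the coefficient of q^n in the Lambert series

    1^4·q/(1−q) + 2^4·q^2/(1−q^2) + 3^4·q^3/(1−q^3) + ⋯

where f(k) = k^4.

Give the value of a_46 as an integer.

q^46  k|46↦f(k): 1:1 2:16 23:279841 46:4477456  a_46=4757314

a_46 = 4757314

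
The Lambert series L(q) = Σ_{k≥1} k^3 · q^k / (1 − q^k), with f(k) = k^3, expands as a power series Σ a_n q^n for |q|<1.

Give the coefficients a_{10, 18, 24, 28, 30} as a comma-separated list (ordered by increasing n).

d|10:{1,2,5,10}  Σf=1+8+125+1000=1134
q^18  k|18↦f(k): 18:5832 9:729 6:216 3:27 2:8 1:1  a_18=6813
n=24: 1·24 2·12 3·8 4·6 6·4 8·3 12·2 24·1  f→[1+8+27+64+216+512+1728+13824]=16380
n=28: 1·28 2·14 4·7 7·4 14·2 28·1  f→[1+8+64+343+2744+21952]=25112
q^30  k|30↦f(k): 30:27000 15:3375 10:1000 6:216 5:125 3:27 2:8 1:1  a_30=31752

1134, 6813, 16380, 25112, 31752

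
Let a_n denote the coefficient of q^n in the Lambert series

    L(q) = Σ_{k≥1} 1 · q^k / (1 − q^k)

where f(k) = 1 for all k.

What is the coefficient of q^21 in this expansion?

a_21 = 4

n=21: 1·21 3·7 7·3 21·1  f→[1+1+1+1]=4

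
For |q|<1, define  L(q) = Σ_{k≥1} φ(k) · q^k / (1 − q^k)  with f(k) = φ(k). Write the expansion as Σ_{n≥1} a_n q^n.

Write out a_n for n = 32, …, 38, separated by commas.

n=32: 32·1 16·2 8·4 4·8 2·16 1·32  φ→[16+8+4+2+1+1]=32
d|33:{33,11,3,1}  Σφ=20+10+2+1=33
n=34: 1·34 2·17 17·2 34·1  φ→[1+1+16+16]=34
[q^35] φ(1)=1,φ(5)=4,φ(7)=6,φ(35)=24 ⇒ 35
[q^36] φ(1)=1,φ(2)=1,φ(3)=2,φ(4)=2,φ(6)=2,φ(9)=6,φ(12)=4,φ(18)=6,φ(36)=12 ⇒ 36
n=37: 1·37 37·1  φ→[1+36]=37
q^38  k|38↦φ(k): 38:18 19:18 2:1 1:1  a_38=38

32, 33, 34, 35, 36, 37, 38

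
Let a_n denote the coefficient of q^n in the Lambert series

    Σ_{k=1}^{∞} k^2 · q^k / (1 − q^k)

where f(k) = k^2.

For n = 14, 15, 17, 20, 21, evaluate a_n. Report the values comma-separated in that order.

250, 260, 290, 546, 500

[q^14] f(1)=1,f(2)=4,f(7)=49,f(14)=196 ⇒ 250
d|15:{1,3,5,15}  Σf=1+9+25+225=260
d|17:{1,17}  Σf=1+289=290
q^20  k|20↦f(k): 20:400 10:100 5:25 4:16 2:4 1:1  a_20=546
[q^21] f(21)=441,f(7)=49,f(3)=9,f(1)=1 ⇒ 500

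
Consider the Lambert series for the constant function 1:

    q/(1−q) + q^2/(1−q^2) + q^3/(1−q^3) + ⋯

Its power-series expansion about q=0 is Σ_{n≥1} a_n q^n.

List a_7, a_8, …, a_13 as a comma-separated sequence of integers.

n=7: 7·1 1·7  f→[1+1]=2
n=8: 1·8 2·4 4·2 8·1  f→[1+1+1+1]=4
[q^9] f(9)=1,f(3)=1,f(1)=1 ⇒ 3
[q^10] f(1)=1,f(2)=1,f(5)=1,f(10)=1 ⇒ 4
d|11:{1,11}  Σf=1+1=2
q^12  k|12↦f(k): 1:1 2:1 3:1 4:1 6:1 12:1  a_12=6
d|13:{1,13}  Σf=1+1=2

2, 4, 3, 4, 2, 6, 2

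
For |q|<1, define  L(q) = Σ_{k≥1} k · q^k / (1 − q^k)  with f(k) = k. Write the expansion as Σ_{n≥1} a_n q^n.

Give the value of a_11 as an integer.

d|11:{11,1}  Σf=11+1=12

a_11 = 12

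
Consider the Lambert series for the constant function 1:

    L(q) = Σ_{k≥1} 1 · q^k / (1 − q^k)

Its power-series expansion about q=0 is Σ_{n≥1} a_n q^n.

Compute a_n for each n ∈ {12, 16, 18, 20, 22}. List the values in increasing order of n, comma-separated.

q^12  k|12↦f(k): 1:1 2:1 3:1 4:1 6:1 12:1  a_12=6
q^16  k|16↦f(k): 16:1 8:1 4:1 2:1 1:1  a_16=5
d|18:{1,2,3,6,9,18}  Σf=1+1+1+1+1+1=6
n=20: 20·1 10·2 5·4 4·5 2·10 1·20  f→[1+1+1+1+1+1]=6
d|22:{1,2,11,22}  Σf=1+1+1+1=4

6, 5, 6, 6, 4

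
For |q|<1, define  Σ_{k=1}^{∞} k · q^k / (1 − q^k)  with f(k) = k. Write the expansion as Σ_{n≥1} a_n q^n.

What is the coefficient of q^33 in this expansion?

a_33 = 48

[q^33] f(33)=33,f(11)=11,f(3)=3,f(1)=1 ⇒ 48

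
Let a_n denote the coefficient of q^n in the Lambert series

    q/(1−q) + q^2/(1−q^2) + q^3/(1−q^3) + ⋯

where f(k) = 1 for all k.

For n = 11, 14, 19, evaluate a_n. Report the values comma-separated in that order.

d|11:{11,1}  Σf=1+1=2
[q^14] f(1)=1,f(2)=1,f(7)=1,f(14)=1 ⇒ 4
q^19  k|19↦f(k): 19:1 1:1  a_19=2

2, 4, 2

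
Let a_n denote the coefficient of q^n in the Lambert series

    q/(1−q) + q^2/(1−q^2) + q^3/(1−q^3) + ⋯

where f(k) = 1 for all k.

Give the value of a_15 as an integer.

a_15 = 4

n=15: 15·1 5·3 3·5 1·15  f→[1+1+1+1]=4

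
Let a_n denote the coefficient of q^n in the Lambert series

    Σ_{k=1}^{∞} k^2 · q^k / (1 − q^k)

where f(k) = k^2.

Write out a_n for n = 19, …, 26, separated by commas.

362, 546, 500, 610, 530, 850, 651, 850

[q^19] f(19)=361,f(1)=1 ⇒ 362
n=20: 20·1 10·2 5·4 4·5 2·10 1·20  f→[400+100+25+16+4+1]=546
n=21: 21·1 7·3 3·7 1·21  f→[441+49+9+1]=500
[q^22] f(22)=484,f(11)=121,f(2)=4,f(1)=1 ⇒ 610
[q^23] f(1)=1,f(23)=529 ⇒ 530
n=24: 1·24 2·12 3·8 4·6 6·4 8·3 12·2 24·1  f→[1+4+9+16+36+64+144+576]=850
[q^25] f(25)=625,f(5)=25,f(1)=1 ⇒ 651
n=26: 1·26 2·13 13·2 26·1  f→[1+4+169+676]=850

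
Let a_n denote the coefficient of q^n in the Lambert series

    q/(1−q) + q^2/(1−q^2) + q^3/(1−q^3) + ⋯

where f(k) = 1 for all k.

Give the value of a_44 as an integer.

n=44: 44·1 22·2 11·4 4·11 2·22 1·44  f→[1+1+1+1+1+1]=6

a_44 = 6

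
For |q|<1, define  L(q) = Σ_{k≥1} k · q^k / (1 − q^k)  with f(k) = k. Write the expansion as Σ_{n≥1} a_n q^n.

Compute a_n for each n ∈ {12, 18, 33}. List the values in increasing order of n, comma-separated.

q^12  k|12↦f(k): 12:12 6:6 4:4 3:3 2:2 1:1  a_12=28
[q^18] f(18)=18,f(9)=9,f(6)=6,f(3)=3,f(2)=2,f(1)=1 ⇒ 39
[q^33] f(33)=33,f(11)=11,f(3)=3,f(1)=1 ⇒ 48

28, 39, 48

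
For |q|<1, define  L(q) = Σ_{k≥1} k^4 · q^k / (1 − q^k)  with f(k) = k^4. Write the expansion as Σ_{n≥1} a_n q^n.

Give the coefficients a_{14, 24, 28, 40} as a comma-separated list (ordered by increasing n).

[q^14] f(1)=1,f(2)=16,f(7)=2401,f(14)=38416 ⇒ 40834
n=24: 1·24 2·12 3·8 4·6 6·4 8·3 12·2 24·1  f→[1+16+81+256+1296+4096+20736+331776]=358258
d|28:{1,2,4,7,14,28}  Σf=1+16+256+2401+38416+614656=655746
[q^40] f(1)=1,f(2)=16,f(4)=256,f(5)=625,f(8)=4096,f(10)=10000,f(20)=160000,f(40)=2560000 ⇒ 2734994

40834, 358258, 655746, 2734994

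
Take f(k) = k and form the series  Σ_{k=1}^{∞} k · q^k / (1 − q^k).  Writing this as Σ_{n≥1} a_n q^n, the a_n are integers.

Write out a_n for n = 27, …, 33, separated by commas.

[q^27] f(1)=1,f(3)=3,f(9)=9,f(27)=27 ⇒ 40
[q^28] f(28)=28,f(14)=14,f(7)=7,f(4)=4,f(2)=2,f(1)=1 ⇒ 56
q^29  k|29↦f(k): 29:29 1:1  a_29=30
q^30  k|30↦f(k): 30:30 15:15 10:10 6:6 5:5 3:3 2:2 1:1  a_30=72
[q^31] f(1)=1,f(31)=31 ⇒ 32
q^32  k|32↦f(k): 32:32 16:16 8:8 4:4 2:2 1:1  a_32=63
[q^33] f(1)=1,f(3)=3,f(11)=11,f(33)=33 ⇒ 48

40, 56, 30, 72, 32, 63, 48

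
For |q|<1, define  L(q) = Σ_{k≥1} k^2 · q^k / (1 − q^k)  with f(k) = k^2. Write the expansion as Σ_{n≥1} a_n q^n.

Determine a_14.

a_14 = 250

d|14:{1,2,7,14}  Σf=1+4+49+196=250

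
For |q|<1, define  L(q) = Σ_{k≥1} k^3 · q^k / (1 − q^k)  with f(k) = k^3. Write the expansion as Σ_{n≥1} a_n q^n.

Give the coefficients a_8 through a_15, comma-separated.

585, 757, 1134, 1332, 2044, 2198, 3096, 3528

[q^8] f(8)=512,f(4)=64,f(2)=8,f(1)=1 ⇒ 585
n=9: 9·1 3·3 1·9  f→[729+27+1]=757
[q^10] f(1)=1,f(2)=8,f(5)=125,f(10)=1000 ⇒ 1134
n=11: 11·1 1·11  f→[1331+1]=1332
q^12  k|12↦f(k): 1:1 2:8 3:27 4:64 6:216 12:1728  a_12=2044
[q^13] f(13)=2197,f(1)=1 ⇒ 2198
q^14  k|14↦f(k): 1:1 2:8 7:343 14:2744  a_14=3096
n=15: 1·15 3·5 5·3 15·1  f→[1+27+125+3375]=3528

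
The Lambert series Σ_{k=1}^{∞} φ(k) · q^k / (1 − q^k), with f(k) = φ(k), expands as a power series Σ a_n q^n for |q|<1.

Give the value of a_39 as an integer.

n=39: 1·39 3·13 13·3 39·1  φ→[1+2+12+24]=39

a_39 = 39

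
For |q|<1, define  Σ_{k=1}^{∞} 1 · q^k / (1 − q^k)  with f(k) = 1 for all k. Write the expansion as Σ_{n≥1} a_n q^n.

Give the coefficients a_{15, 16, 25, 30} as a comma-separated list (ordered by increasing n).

[q^15] f(1)=1,f(3)=1,f(5)=1,f(15)=1 ⇒ 4
d|16:{16,8,4,2,1}  Σf=1+1+1+1+1=5
d|25:{25,5,1}  Σf=1+1+1=3
n=30: 30·1 15·2 10·3 6·5 5·6 3·10 2·15 1·30  f→[1+1+1+1+1+1+1+1]=8

4, 5, 3, 8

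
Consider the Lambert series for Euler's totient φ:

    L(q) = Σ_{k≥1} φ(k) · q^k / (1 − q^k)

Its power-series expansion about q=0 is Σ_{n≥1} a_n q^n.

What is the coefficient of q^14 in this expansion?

n=14: 14·1 7·2 2·7 1·14  φ→[6+6+1+1]=14

a_14 = 14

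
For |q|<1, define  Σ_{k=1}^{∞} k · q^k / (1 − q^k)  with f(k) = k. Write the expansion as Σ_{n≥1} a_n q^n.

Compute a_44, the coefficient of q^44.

a_44 = 84

[q^44] f(44)=44,f(22)=22,f(11)=11,f(4)=4,f(2)=2,f(1)=1 ⇒ 84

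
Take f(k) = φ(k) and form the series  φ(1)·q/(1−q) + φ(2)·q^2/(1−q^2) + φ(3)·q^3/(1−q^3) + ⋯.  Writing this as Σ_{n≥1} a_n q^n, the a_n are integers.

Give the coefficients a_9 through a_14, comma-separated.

d|9:{1,3,9}  Σφ=1+2+6=9
[q^10] φ(10)=4,φ(5)=4,φ(2)=1,φ(1)=1 ⇒ 10
[q^11] φ(1)=1,φ(11)=10 ⇒ 11
n=12: 1·12 2·6 3·4 4·3 6·2 12·1  φ→[1+1+2+2+2+4]=12
n=13: 1·13 13·1  φ→[1+12]=13
[q^14] φ(1)=1,φ(2)=1,φ(7)=6,φ(14)=6 ⇒ 14

9, 10, 11, 12, 13, 14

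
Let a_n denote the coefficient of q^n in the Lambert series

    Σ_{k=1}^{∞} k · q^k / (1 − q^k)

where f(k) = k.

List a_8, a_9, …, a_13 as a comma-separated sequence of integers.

15, 13, 18, 12, 28, 14

n=8: 1·8 2·4 4·2 8·1  f→[1+2+4+8]=15
[q^9] f(1)=1,f(3)=3,f(9)=9 ⇒ 13
d|10:{10,5,2,1}  Σf=10+5+2+1=18
d|11:{11,1}  Σf=11+1=12
[q^12] f(1)=1,f(2)=2,f(3)=3,f(4)=4,f(6)=6,f(12)=12 ⇒ 28
[q^13] f(13)=13,f(1)=1 ⇒ 14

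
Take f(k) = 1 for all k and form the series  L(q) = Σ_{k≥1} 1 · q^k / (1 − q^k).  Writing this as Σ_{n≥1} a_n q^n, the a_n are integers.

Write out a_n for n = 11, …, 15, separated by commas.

q^11  k|11↦f(k): 1:1 11:1  a_11=2
q^12  k|12↦f(k): 12:1 6:1 4:1 3:1 2:1 1:1  a_12=6
d|13:{1,13}  Σf=1+1=2
q^14  k|14↦f(k): 14:1 7:1 2:1 1:1  a_14=4
q^15  k|15↦f(k): 15:1 5:1 3:1 1:1  a_15=4

2, 6, 2, 4, 4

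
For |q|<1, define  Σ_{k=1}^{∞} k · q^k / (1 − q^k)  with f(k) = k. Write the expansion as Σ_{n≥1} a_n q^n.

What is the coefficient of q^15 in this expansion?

[q^15] f(15)=15,f(5)=5,f(3)=3,f(1)=1 ⇒ 24

a_15 = 24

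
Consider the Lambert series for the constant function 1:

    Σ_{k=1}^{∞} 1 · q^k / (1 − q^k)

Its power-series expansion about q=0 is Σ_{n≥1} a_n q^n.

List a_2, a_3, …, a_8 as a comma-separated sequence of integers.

[q^2] f(1)=1,f(2)=1 ⇒ 2
n=3: 3·1 1·3  f→[1+1]=2
[q^4] f(1)=1,f(2)=1,f(4)=1 ⇒ 3
[q^5] f(1)=1,f(5)=1 ⇒ 2
n=6: 1·6 2·3 3·2 6·1  f→[1+1+1+1]=4
d|7:{7,1}  Σf=1+1=2
n=8: 8·1 4·2 2·4 1·8  f→[1+1+1+1]=4

2, 2, 3, 2, 4, 2, 4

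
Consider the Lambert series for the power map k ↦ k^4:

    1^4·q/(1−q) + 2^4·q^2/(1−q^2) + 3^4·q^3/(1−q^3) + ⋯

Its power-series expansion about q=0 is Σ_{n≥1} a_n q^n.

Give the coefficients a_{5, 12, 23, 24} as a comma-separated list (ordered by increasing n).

[q^5] f(5)=625,f(1)=1 ⇒ 626
n=12: 12·1 6·2 4·3 3·4 2·6 1·12  f→[20736+1296+256+81+16+1]=22386
d|23:{1,23}  Σf=1+279841=279842
d|24:{1,2,3,4,6,8,12,24}  Σf=1+16+81+256+1296+4096+20736+331776=358258

626, 22386, 279842, 358258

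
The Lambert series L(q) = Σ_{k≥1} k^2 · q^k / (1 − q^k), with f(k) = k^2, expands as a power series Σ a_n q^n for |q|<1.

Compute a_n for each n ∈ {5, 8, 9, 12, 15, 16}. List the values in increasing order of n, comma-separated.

q^5  k|5↦f(k): 1:1 5:25  a_5=26
q^8  k|8↦f(k): 8:64 4:16 2:4 1:1  a_8=85
[q^9] f(9)=81,f(3)=9,f(1)=1 ⇒ 91
q^12  k|12↦f(k): 1:1 2:4 3:9 4:16 6:36 12:144  a_12=210
d|15:{1,3,5,15}  Σf=1+9+25+225=260
q^16  k|16↦f(k): 1:1 2:4 4:16 8:64 16:256  a_16=341

26, 85, 91, 210, 260, 341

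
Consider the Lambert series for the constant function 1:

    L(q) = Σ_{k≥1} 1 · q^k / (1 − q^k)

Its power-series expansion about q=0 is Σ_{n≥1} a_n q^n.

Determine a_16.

a_16 = 5

d|16:{1,2,4,8,16}  Σf=1+1+1+1+1=5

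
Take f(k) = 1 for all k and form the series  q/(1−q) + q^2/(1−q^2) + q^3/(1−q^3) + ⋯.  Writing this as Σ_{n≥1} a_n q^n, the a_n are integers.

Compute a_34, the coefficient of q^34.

a_34 = 4

n=34: 1·34 2·17 17·2 34·1  f→[1+1+1+1]=4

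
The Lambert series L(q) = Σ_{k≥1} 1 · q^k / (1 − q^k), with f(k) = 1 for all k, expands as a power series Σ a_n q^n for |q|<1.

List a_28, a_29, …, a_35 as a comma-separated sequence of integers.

d|28:{28,14,7,4,2,1}  Σf=1+1+1+1+1+1=6
q^29  k|29↦f(k): 29:1 1:1  a_29=2
d|30:{30,15,10,6,5,3,2,1}  Σf=1+1+1+1+1+1+1+1=8
q^31  k|31↦f(k): 1:1 31:1  a_31=2
[q^32] f(1)=1,f(2)=1,f(4)=1,f(8)=1,f(16)=1,f(32)=1 ⇒ 6
n=33: 33·1 11·3 3·11 1·33  f→[1+1+1+1]=4
d|34:{34,17,2,1}  Σf=1+1+1+1=4
n=35: 1·35 5·7 7·5 35·1  f→[1+1+1+1]=4

6, 2, 8, 2, 6, 4, 4, 4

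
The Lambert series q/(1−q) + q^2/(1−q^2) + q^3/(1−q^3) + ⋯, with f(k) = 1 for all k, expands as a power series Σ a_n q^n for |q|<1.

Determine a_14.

a_14 = 4

q^14  k|14↦f(k): 1:1 2:1 7:1 14:1  a_14=4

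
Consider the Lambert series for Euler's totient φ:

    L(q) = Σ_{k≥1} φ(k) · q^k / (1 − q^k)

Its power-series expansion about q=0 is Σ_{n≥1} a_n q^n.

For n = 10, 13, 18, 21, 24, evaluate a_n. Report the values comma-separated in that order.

q^10  k|10↦φ(k): 10:4 5:4 2:1 1:1  a_10=10
d|13:{13,1}  Σφ=12+1=13
n=18: 18·1 9·2 6·3 3·6 2·9 1·18  φ→[6+6+2+2+1+1]=18
q^21  k|21↦φ(k): 21:12 7:6 3:2 1:1  a_21=21
q^24  k|24↦φ(k): 1:1 2:1 3:2 4:2 6:2 8:4 12:4 24:8  a_24=24

10, 13, 18, 21, 24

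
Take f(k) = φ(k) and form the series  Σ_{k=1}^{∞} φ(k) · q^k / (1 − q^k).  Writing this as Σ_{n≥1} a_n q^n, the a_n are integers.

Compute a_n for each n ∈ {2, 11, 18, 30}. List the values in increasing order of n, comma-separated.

[q^2] φ(1)=1,φ(2)=1 ⇒ 2
n=11: 11·1 1·11  φ→[10+1]=11
n=18: 1·18 2·9 3·6 6·3 9·2 18·1  φ→[1+1+2+2+6+6]=18
n=30: 30·1 15·2 10·3 6·5 5·6 3·10 2·15 1·30  φ→[8+8+4+2+4+2+1+1]=30

2, 11, 18, 30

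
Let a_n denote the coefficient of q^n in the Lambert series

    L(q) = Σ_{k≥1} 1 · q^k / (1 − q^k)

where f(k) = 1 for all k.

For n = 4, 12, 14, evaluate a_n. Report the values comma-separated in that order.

q^4  k|4↦f(k): 1:1 2:1 4:1  a_4=3
q^12  k|12↦f(k): 12:1 6:1 4:1 3:1 2:1 1:1  a_12=6
q^14  k|14↦f(k): 14:1 7:1 2:1 1:1  a_14=4

3, 6, 4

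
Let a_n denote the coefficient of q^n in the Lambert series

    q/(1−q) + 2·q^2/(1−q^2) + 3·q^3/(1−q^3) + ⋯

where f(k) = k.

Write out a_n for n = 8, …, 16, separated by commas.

[q^8] f(1)=1,f(2)=2,f(4)=4,f(8)=8 ⇒ 15
n=9: 9·1 3·3 1·9  f→[9+3+1]=13
q^10  k|10↦f(k): 1:1 2:2 5:5 10:10  a_10=18
d|11:{1,11}  Σf=1+11=12
[q^12] f(12)=12,f(6)=6,f(4)=4,f(3)=3,f(2)=2,f(1)=1 ⇒ 28
n=13: 13·1 1·13  f→[13+1]=14
d|14:{1,2,7,14}  Σf=1+2+7+14=24
q^15  k|15↦f(k): 15:15 5:5 3:3 1:1  a_15=24
q^16  k|16↦f(k): 16:16 8:8 4:4 2:2 1:1  a_16=31

15, 13, 18, 12, 28, 14, 24, 24, 31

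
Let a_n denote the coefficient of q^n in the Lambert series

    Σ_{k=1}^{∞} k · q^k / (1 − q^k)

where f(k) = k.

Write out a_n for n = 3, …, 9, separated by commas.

4, 7, 6, 12, 8, 15, 13

q^3  k|3↦f(k): 1:1 3:3  a_3=4
n=4: 4·1 2·2 1·4  f→[4+2+1]=7
q^5  k|5↦f(k): 1:1 5:5  a_5=6
q^6  k|6↦f(k): 1:1 2:2 3:3 6:6  a_6=12
d|7:{7,1}  Σf=7+1=8
d|8:{1,2,4,8}  Σf=1+2+4+8=15
[q^9] f(9)=9,f(3)=3,f(1)=1 ⇒ 13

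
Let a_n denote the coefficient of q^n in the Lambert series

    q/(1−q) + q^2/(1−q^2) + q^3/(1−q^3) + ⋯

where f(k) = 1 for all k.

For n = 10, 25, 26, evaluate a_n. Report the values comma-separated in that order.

4, 3, 4

n=10: 10·1 5·2 2·5 1·10  f→[1+1+1+1]=4
q^25  k|25↦f(k): 25:1 5:1 1:1  a_25=3
n=26: 1·26 2·13 13·2 26·1  f→[1+1+1+1]=4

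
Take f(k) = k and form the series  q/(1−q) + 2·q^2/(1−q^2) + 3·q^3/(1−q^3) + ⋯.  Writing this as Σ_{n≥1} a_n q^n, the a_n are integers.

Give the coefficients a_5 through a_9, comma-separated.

6, 12, 8, 15, 13

q^5  k|5↦f(k): 5:5 1:1  a_5=6
n=6: 6·1 3·2 2·3 1·6  f→[6+3+2+1]=12
d|7:{7,1}  Σf=7+1=8
n=8: 8·1 4·2 2·4 1·8  f→[8+4+2+1]=15
d|9:{1,3,9}  Σf=1+3+9=13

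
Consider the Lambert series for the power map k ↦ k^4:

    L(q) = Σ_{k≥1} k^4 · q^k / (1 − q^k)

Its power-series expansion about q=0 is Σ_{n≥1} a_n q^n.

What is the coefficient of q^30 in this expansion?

a_30 = 872644

q^30  k|30↦f(k): 30:810000 15:50625 10:10000 6:1296 5:625 3:81 2:16 1:1  a_30=872644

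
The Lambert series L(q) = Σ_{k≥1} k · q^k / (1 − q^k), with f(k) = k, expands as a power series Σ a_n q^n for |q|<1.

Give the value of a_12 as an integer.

[q^12] f(12)=12,f(6)=6,f(4)=4,f(3)=3,f(2)=2,f(1)=1 ⇒ 28

a_12 = 28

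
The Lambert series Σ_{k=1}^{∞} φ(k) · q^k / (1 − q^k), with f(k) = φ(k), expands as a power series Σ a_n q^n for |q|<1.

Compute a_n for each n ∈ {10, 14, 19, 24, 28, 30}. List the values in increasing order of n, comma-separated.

q^10  k|10↦φ(k): 10:4 5:4 2:1 1:1  a_10=10
[q^14] φ(1)=1,φ(2)=1,φ(7)=6,φ(14)=6 ⇒ 14
n=19: 19·1 1·19  φ→[18+1]=19
d|24:{1,2,3,4,6,8,12,24}  Σφ=1+1+2+2+2+4+4+8=24
[q^28] φ(28)=12,φ(14)=6,φ(7)=6,φ(4)=2,φ(2)=1,φ(1)=1 ⇒ 28
[q^30] φ(30)=8,φ(15)=8,φ(10)=4,φ(6)=2,φ(5)=4,φ(3)=2,φ(2)=1,φ(1)=1 ⇒ 30

10, 14, 19, 24, 28, 30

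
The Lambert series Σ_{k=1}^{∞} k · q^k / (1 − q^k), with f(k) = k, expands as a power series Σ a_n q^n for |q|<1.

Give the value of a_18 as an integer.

a_18 = 39

d|18:{1,2,3,6,9,18}  Σf=1+2+3+6+9+18=39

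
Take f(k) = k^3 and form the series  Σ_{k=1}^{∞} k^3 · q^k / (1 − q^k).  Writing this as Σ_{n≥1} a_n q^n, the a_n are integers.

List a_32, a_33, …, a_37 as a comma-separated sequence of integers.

37449, 37296, 44226, 43344, 55261, 50654

n=32: 32·1 16·2 8·4 4·8 2·16 1·32  f→[32768+4096+512+64+8+1]=37449
d|33:{1,3,11,33}  Σf=1+27+1331+35937=37296
[q^34] f(34)=39304,f(17)=4913,f(2)=8,f(1)=1 ⇒ 44226
n=35: 35·1 7·5 5·7 1·35  f→[42875+343+125+1]=43344
q^36  k|36↦f(k): 36:46656 18:5832 12:1728 9:729 6:216 4:64 3:27 2:8 1:1  a_36=55261
d|37:{1,37}  Σf=1+50653=50654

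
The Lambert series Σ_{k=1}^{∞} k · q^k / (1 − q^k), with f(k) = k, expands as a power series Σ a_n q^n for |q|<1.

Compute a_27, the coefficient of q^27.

[q^27] f(27)=27,f(9)=9,f(3)=3,f(1)=1 ⇒ 40

a_27 = 40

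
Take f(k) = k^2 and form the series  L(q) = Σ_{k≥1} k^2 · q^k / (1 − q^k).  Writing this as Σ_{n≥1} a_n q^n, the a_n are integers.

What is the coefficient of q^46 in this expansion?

a_46 = 2650

n=46: 1·46 2·23 23·2 46·1  f→[1+4+529+2116]=2650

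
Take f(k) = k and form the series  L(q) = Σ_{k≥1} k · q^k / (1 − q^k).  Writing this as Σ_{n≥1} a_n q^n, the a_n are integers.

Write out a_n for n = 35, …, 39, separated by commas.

n=35: 1·35 5·7 7·5 35·1  f→[1+5+7+35]=48
q^36  k|36↦f(k): 1:1 2:2 3:3 4:4 6:6 9:9 12:12 18:18 36:36  a_36=91
d|37:{37,1}  Σf=37+1=38
n=38: 1·38 2·19 19·2 38·1  f→[1+2+19+38]=60
q^39  k|39↦f(k): 39:39 13:13 3:3 1:1  a_39=56

48, 91, 38, 60, 56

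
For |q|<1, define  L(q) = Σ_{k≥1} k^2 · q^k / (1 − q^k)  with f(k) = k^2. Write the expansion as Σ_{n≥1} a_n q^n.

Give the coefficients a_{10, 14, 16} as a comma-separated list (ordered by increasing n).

q^10  k|10↦f(k): 10:100 5:25 2:4 1:1  a_10=130
q^14  k|14↦f(k): 1:1 2:4 7:49 14:196  a_14=250
n=16: 16·1 8·2 4·4 2·8 1·16  f→[256+64+16+4+1]=341

130, 250, 341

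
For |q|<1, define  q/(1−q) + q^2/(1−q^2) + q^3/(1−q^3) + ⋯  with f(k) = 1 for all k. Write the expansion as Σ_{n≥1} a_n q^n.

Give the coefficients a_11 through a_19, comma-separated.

2, 6, 2, 4, 4, 5, 2, 6, 2

n=11: 1·11 11·1  f→[1+1]=2
d|12:{12,6,4,3,2,1}  Σf=1+1+1+1+1+1=6
n=13: 1·13 13·1  f→[1+1]=2
n=14: 1·14 2·7 7·2 14·1  f→[1+1+1+1]=4
[q^15] f(1)=1,f(3)=1,f(5)=1,f(15)=1 ⇒ 4
q^16  k|16↦f(k): 16:1 8:1 4:1 2:1 1:1  a_16=5
d|17:{17,1}  Σf=1+1=2
d|18:{1,2,3,6,9,18}  Σf=1+1+1+1+1+1=6
n=19: 1·19 19·1  f→[1+1]=2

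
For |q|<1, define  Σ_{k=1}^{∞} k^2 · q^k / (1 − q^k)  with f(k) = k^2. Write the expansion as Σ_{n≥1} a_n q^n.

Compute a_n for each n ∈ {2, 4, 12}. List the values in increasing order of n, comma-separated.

5, 21, 210

q^2  k|2↦f(k): 2:4 1:1  a_2=5
n=4: 1·4 2·2 4·1  f→[1+4+16]=21
q^12  k|12↦f(k): 1:1 2:4 3:9 4:16 6:36 12:144  a_12=210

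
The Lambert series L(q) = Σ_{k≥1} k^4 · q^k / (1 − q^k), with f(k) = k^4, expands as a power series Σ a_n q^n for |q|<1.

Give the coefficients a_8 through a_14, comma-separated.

d|8:{8,4,2,1}  Σf=4096+256+16+1=4369
d|9:{1,3,9}  Σf=1+81+6561=6643
q^10  k|10↦f(k): 1:1 2:16 5:625 10:10000  a_10=10642
[q^11] f(11)=14641,f(1)=1 ⇒ 14642
n=12: 12·1 6·2 4·3 3·4 2·6 1·12  f→[20736+1296+256+81+16+1]=22386
n=13: 1·13 13·1  f→[1+28561]=28562
n=14: 1·14 2·7 7·2 14·1  f→[1+16+2401+38416]=40834

4369, 6643, 10642, 14642, 22386, 28562, 40834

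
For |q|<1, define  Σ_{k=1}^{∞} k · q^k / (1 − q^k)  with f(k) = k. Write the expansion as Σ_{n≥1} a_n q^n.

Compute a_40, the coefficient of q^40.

a_40 = 90

d|40:{40,20,10,8,5,4,2,1}  Σf=40+20+10+8+5+4+2+1=90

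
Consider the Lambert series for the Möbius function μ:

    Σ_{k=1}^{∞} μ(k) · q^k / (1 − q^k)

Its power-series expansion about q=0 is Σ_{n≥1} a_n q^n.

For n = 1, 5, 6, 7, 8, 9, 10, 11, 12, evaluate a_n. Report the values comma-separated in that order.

q^1  k|1↦μ(k): 1:1  a_1=1
n=5: 5·1 1·5  μ→[(-1)+1]=0
d|6:{6,3,2,1}  Σμ=1+(-1)+(-1)+1=0
d|7:{1,7}  Σμ=1+(-1)=0
[q^8] μ(1)=1,μ(2)=-1,μ(4)=0,μ(8)=0 ⇒ 0
d|9:{1,3,9}  Σμ=1+(-1)+0=0
[q^10] μ(1)=1,μ(2)=-1,μ(5)=-1,μ(10)=1 ⇒ 0
[q^11] μ(11)=-1,μ(1)=1 ⇒ 0
n=12: 12·1 6·2 4·3 3·4 2·6 1·12  μ→[0+1+0+(-1)+(-1)+1]=0

1, 0, 0, 0, 0, 0, 0, 0, 0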